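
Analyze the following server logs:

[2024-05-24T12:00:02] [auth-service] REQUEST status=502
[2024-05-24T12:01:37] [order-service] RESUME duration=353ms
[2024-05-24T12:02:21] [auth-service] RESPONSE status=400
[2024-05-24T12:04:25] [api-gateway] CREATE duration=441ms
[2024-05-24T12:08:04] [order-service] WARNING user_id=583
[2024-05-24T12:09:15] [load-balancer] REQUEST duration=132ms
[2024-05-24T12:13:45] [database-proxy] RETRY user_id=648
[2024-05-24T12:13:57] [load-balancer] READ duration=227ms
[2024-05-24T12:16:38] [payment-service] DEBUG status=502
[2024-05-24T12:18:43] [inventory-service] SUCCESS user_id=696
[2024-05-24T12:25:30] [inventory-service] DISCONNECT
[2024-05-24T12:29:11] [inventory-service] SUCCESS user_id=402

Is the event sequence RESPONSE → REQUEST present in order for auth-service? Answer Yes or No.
No

To verify sequence order:

1. Find all events in sequence RESPONSE → REQUEST for auth-service
2. Extract their timestamps
3. Check if timestamps are in ascending order
4. Result: No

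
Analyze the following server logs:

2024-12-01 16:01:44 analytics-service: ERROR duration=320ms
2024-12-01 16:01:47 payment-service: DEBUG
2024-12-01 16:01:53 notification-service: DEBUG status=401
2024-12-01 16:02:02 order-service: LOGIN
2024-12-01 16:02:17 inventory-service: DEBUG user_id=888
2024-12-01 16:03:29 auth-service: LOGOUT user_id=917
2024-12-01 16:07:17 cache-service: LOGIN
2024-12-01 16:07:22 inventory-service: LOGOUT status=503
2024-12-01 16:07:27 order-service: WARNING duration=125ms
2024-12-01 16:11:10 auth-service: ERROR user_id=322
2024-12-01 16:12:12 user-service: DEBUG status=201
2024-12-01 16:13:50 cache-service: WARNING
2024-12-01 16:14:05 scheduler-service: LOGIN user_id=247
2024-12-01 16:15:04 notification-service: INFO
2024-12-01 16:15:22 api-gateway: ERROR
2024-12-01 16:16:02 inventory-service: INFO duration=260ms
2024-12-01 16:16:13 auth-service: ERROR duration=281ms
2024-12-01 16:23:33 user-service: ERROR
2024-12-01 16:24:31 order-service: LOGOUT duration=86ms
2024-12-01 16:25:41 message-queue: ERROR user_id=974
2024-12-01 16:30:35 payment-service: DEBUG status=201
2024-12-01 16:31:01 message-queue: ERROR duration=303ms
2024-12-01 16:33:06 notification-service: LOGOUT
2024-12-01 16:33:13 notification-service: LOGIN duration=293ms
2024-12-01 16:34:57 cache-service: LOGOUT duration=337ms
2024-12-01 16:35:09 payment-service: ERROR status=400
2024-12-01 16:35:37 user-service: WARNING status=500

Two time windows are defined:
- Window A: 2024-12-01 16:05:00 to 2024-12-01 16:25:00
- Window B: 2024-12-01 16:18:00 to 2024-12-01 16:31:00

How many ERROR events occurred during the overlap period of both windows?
1

To find overlap events:

1. Window A: 2024-12-01 16:05:00 to 2024-12-01 16:25:00
2. Window B: 2024-12-01 16:18:00 to 2024-12-01 16:31:00
3. Overlap period: 2024-12-01 16:18:00 to 2024-12-01 16:25:00
4. Count ERROR events in overlap: 1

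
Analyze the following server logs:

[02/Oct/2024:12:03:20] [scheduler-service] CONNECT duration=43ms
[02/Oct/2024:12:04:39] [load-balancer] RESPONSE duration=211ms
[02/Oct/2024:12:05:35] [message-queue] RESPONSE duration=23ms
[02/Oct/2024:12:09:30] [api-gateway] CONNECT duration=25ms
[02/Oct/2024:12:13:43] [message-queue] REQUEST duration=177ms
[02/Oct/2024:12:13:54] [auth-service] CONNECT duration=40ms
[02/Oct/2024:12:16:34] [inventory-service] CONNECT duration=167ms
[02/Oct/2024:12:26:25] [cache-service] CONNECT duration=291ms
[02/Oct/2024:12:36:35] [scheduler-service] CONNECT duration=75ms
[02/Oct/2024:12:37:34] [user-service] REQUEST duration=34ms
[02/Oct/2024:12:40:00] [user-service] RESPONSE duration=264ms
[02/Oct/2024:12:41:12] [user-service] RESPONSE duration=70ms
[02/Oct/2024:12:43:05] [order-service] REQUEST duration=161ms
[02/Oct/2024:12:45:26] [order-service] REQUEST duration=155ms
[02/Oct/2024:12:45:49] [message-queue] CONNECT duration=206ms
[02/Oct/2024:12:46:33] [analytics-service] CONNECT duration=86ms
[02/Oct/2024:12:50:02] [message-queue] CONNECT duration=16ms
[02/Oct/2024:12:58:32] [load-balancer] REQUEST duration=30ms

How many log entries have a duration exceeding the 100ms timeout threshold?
8

To count timeouts:

1. Threshold: 100ms
2. Extract duration from each log entry
3. Count entries where duration > 100
4. Timeout count: 8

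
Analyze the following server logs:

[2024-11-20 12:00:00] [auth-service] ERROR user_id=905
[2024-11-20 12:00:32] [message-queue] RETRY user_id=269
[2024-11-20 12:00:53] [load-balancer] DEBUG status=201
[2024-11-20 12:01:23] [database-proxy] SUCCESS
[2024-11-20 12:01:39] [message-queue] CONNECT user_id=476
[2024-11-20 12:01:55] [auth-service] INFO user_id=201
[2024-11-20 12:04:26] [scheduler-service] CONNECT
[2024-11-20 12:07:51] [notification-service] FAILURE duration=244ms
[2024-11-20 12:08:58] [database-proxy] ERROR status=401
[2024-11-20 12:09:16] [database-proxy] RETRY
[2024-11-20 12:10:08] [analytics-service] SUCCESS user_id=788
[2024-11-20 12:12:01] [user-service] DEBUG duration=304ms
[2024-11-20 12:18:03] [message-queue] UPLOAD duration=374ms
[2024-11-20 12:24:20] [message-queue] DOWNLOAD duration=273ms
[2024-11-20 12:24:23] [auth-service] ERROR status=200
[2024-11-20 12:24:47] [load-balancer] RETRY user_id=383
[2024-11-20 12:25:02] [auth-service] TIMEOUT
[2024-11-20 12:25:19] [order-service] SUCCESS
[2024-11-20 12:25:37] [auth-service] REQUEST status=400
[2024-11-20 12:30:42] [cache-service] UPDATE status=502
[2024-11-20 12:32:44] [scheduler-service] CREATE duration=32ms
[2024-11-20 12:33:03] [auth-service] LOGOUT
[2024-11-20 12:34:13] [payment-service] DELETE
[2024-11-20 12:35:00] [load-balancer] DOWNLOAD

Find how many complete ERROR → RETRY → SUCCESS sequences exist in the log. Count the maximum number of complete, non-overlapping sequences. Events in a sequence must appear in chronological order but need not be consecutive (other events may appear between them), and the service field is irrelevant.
3

To count sequences:

1. Look for pattern: ERROR → RETRY → SUCCESS
2. Greedily scan the log in chronological order, matching each sequence element in turn (ignoring service)
3. Each time the full pattern completes, increment the count and restart matching from the next event
4. Complete non-overlapping sequences found: 3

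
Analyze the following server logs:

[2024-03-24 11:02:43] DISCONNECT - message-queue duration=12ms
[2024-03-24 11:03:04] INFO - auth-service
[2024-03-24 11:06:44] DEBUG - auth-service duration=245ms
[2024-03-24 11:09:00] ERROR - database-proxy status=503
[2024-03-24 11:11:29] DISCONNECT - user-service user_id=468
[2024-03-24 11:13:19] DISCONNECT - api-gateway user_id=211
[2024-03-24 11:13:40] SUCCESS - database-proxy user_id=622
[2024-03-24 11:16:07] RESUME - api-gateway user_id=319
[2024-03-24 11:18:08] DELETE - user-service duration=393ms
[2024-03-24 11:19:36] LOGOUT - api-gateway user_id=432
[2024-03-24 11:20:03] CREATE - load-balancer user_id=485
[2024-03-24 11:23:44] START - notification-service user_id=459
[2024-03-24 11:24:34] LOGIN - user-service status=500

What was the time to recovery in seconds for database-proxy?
280

To calculate recovery time:

1. Find ERROR event for database-proxy: 2024-03-24 11:09:00
2. Find next SUCCESS event for database-proxy: 2024-03-24 11:13:40
3. Recovery time: 2024-03-24 11:13:40 - 2024-03-24 11:09:00 = 280 seconds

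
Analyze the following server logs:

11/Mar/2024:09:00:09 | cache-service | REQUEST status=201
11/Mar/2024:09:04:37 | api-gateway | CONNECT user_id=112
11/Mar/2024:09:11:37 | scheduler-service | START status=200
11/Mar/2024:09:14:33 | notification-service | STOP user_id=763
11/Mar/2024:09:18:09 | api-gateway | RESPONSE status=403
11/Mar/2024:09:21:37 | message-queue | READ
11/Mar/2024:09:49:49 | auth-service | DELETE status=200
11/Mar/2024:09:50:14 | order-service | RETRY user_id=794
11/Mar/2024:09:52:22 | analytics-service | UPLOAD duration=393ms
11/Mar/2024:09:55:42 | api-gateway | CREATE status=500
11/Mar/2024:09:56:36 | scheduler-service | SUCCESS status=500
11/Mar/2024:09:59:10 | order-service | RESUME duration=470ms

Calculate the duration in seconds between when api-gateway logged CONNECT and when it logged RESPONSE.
812

To find the time between events:

1. Locate the first CONNECT event for api-gateway: 11/Mar/2024:09:04:37
2. Locate the first RESPONSE event for api-gateway: 11/Mar/2024:09:18:09
3. Calculate the difference: 11/Mar/2024:09:18:09 - 11/Mar/2024:09:04:37 = 812 seconds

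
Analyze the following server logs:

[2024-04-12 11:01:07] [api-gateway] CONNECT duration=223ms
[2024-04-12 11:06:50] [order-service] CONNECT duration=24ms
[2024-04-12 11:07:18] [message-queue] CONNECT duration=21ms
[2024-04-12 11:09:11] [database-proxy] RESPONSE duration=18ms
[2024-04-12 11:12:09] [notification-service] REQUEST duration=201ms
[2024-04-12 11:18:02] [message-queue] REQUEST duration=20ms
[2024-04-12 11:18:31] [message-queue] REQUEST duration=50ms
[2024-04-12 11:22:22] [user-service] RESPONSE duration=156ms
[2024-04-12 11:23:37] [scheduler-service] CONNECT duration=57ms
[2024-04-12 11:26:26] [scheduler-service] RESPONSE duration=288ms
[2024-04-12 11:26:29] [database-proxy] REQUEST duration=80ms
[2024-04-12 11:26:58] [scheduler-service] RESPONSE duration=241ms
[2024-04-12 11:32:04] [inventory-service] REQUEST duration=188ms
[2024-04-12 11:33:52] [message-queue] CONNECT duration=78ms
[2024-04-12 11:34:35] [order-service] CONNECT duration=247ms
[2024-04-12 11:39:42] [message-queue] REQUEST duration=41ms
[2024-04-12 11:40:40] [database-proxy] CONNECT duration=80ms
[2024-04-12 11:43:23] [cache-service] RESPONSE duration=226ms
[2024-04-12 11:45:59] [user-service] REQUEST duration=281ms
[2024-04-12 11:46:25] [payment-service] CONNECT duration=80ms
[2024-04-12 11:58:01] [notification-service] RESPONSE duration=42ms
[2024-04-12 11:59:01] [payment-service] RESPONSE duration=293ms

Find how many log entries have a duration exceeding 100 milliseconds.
10

To count timeouts:

1. Threshold: 100ms
2. Extract duration from each log entry
3. Count entries where duration > 100
4. Timeout count: 10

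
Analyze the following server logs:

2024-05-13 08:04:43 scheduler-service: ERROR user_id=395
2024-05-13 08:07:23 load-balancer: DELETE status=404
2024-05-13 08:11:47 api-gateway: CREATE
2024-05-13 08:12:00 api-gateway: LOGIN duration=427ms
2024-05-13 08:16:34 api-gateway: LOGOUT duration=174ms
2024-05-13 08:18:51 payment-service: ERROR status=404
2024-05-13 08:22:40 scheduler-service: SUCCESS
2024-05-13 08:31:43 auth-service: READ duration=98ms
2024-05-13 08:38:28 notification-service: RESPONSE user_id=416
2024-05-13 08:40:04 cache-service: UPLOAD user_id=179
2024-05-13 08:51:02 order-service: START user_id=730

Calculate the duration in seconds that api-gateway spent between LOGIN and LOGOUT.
274

To calculate state duration:

1. Find LOGIN event for api-gateway: 2024-05-13 08:12:00
2. Find LOGOUT event for api-gateway: 2024-05-13 08:16:34
3. Calculate duration: 2024-05-13 08:16:34 - 2024-05-13 08:12:00 = 274 seconds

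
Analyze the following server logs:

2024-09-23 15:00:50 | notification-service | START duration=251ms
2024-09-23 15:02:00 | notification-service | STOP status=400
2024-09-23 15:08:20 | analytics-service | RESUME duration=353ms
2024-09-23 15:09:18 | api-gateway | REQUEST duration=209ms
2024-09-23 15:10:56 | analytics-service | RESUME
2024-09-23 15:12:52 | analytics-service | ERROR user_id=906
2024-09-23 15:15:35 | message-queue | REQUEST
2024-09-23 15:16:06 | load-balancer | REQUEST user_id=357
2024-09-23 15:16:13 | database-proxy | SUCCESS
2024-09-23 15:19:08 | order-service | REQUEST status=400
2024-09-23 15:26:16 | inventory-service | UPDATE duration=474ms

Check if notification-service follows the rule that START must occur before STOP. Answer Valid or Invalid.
Valid

To validate ordering:

1. Required order: START → STOP
2. Rule: START must occur before STOP
3. Check actual order of events for notification-service
4. Result: Valid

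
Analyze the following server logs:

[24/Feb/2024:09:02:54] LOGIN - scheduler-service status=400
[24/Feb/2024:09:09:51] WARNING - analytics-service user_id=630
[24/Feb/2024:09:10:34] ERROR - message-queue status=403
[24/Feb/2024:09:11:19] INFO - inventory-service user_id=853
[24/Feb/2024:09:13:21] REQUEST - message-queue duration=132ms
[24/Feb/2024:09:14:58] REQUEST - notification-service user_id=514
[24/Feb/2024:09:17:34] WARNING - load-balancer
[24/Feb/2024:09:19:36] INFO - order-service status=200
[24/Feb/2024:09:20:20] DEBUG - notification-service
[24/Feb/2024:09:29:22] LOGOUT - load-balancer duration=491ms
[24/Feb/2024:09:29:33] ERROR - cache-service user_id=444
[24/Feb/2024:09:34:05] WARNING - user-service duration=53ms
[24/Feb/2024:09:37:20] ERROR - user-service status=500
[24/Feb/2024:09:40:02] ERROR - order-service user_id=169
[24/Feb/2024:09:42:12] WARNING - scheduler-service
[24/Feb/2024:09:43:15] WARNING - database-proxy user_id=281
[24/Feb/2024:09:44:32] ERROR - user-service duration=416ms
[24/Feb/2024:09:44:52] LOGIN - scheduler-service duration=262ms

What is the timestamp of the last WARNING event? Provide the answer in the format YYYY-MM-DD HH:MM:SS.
2024-02-24 09:43:15

To find the last event:

1. Filter for all WARNING events
2. Sort by timestamp
3. Select the last one
4. Timestamp: 2024-02-24 09:43:15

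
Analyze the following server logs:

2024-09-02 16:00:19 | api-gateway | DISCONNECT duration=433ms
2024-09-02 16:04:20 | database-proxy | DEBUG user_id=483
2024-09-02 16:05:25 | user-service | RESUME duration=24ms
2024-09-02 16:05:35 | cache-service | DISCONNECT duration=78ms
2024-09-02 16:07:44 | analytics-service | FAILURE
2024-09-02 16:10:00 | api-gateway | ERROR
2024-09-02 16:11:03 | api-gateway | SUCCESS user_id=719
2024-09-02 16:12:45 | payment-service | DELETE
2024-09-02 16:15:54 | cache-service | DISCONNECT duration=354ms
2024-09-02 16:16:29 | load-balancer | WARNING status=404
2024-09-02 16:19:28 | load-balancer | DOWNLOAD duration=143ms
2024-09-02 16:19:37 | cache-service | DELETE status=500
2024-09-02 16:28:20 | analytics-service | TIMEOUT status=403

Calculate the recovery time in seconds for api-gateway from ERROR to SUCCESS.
63

To calculate recovery time:

1. Find ERROR event for api-gateway: 2024-09-02 16:10:00
2. Find next SUCCESS event for api-gateway: 2024-09-02 16:11:03
3. Recovery time: 2024-09-02 16:11:03 - 2024-09-02 16:10:00 = 63 seconds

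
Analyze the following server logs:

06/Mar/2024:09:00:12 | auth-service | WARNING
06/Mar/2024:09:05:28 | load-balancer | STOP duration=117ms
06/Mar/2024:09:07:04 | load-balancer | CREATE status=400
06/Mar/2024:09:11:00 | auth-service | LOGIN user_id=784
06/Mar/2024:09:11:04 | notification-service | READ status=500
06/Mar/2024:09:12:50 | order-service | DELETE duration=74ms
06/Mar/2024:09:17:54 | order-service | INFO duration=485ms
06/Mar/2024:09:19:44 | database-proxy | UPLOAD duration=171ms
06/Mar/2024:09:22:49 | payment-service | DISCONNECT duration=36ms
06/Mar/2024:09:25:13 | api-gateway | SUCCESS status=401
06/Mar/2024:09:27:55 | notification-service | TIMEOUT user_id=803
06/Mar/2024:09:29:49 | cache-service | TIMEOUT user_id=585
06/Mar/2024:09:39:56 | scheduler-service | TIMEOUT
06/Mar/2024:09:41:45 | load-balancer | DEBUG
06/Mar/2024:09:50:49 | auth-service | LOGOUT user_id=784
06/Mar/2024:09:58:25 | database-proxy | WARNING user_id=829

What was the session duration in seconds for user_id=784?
2389

To calculate session duration:

1. Find LOGIN event for user_id=784: 06/Mar/2024:09:11:00
2. Find LOGOUT event for user_id=784: 06/Mar/2024:09:50:49
3. Session duration: 06/Mar/2024:09:50:49 - 06/Mar/2024:09:11:00 = 2389 seconds (39 minutes)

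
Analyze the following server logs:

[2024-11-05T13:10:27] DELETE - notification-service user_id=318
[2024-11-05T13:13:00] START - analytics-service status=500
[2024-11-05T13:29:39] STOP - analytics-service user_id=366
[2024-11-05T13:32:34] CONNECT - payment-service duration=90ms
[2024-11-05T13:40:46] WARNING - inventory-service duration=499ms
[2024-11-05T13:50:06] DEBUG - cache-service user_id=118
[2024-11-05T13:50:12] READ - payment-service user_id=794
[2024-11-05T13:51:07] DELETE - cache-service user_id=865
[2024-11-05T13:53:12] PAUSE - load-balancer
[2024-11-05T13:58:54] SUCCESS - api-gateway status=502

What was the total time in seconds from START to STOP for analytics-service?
999

To calculate state duration:

1. Find START event for analytics-service: 2024-11-05T13:13:00
2. Find STOP event for analytics-service: 2024-11-05T13:29:39
3. Calculate duration: 2024-11-05T13:29:39 - 2024-11-05T13:13:00 = 999 seconds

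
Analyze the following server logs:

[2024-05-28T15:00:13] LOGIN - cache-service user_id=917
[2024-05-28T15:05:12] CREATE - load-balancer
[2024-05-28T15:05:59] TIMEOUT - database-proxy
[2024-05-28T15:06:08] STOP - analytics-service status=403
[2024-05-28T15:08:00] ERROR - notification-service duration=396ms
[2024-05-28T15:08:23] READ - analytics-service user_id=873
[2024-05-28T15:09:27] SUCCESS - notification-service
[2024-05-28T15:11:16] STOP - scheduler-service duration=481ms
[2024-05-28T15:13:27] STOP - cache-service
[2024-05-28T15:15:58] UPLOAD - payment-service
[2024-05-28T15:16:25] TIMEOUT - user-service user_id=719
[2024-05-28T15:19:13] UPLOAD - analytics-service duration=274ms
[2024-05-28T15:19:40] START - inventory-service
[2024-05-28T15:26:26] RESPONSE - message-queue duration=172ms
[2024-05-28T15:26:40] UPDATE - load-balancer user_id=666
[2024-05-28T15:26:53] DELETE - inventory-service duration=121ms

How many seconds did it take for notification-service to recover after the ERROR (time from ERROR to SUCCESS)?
87

To calculate recovery time:

1. Find ERROR event for notification-service: 2024-05-28T15:08:00
2. Find next SUCCESS event for notification-service: 2024-05-28T15:09:27
3. Recovery time: 2024-05-28T15:09:27 - 2024-05-28T15:08:00 = 87 seconds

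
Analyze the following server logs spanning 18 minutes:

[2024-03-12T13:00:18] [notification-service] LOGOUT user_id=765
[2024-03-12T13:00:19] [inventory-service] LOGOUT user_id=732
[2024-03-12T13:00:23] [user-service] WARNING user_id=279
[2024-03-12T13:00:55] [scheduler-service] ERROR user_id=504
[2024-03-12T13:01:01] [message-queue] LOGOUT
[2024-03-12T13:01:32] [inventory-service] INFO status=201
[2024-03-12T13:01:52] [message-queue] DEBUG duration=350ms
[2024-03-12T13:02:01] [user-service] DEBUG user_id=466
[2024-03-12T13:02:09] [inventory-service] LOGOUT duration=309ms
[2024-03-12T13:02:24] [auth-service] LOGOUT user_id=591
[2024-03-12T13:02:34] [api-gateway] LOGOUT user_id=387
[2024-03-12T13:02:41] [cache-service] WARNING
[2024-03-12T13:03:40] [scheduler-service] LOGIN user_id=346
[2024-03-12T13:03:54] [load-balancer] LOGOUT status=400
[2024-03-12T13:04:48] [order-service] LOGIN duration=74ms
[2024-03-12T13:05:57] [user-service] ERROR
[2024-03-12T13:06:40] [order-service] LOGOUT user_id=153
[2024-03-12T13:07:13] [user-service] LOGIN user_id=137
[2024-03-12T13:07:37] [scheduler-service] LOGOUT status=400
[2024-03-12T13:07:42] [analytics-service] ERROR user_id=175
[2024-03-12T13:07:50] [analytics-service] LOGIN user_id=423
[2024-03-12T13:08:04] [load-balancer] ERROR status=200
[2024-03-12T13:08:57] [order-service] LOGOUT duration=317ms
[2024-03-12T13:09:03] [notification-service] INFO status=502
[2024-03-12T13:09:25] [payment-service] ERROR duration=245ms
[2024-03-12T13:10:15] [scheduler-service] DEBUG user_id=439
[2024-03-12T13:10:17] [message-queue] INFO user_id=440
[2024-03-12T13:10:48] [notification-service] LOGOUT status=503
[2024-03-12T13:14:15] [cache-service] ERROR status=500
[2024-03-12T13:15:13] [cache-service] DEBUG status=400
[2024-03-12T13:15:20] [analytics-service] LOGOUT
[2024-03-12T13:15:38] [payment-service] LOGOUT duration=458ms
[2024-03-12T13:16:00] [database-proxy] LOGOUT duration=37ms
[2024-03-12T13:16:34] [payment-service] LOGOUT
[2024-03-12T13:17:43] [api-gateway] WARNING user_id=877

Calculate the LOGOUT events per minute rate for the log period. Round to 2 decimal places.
0.83

To calculate the rate:

1. Count total LOGOUT events: 15
2. Total time period: 18 minutes
3. Rate = 15 / 18 = 0.83 events per minute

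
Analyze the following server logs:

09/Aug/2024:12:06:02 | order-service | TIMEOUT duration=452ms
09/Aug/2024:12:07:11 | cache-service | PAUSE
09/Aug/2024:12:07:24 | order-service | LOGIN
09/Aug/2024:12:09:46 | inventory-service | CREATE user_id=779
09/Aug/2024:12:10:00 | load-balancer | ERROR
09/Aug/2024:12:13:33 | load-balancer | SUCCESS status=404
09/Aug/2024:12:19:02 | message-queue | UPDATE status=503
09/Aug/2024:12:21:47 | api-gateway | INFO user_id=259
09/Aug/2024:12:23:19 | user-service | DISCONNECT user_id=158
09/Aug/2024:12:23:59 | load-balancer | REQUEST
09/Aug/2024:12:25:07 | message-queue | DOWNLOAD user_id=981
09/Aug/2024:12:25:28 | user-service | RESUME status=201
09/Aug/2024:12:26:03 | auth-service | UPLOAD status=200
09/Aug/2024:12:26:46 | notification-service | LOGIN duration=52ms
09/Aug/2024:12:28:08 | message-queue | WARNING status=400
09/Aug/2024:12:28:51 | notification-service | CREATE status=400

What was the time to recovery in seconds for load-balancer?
213

To calculate recovery time:

1. Find ERROR event for load-balancer: 09/Aug/2024:12:10:00
2. Find next SUCCESS event for load-balancer: 09/Aug/2024:12:13:33
3. Recovery time: 09/Aug/2024:12:13:33 - 09/Aug/2024:12:10:00 = 213 seconds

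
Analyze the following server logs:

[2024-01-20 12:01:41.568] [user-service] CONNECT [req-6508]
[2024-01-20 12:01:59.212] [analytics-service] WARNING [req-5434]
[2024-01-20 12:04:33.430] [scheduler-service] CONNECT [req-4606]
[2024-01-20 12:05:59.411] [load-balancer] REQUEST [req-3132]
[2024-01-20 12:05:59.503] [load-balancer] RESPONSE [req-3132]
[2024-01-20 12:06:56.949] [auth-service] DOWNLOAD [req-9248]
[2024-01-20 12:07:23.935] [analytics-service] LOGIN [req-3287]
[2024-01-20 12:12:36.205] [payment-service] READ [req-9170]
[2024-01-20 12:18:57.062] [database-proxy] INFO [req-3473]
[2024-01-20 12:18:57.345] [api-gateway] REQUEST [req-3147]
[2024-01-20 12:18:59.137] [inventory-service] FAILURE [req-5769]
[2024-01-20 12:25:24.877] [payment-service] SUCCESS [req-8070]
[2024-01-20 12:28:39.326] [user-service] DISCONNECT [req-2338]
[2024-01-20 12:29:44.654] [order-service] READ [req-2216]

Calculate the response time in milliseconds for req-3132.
92

To calculate latency:

1. Find REQUEST with id req-3132: 2024-01-20 12:05:59.411
2. Find RESPONSE with id req-3132: 2024-01-20 12:05:59.503
3. Latency: 2024-01-20 12:05:59.503 - 2024-01-20 12:05:59.411 = 92ms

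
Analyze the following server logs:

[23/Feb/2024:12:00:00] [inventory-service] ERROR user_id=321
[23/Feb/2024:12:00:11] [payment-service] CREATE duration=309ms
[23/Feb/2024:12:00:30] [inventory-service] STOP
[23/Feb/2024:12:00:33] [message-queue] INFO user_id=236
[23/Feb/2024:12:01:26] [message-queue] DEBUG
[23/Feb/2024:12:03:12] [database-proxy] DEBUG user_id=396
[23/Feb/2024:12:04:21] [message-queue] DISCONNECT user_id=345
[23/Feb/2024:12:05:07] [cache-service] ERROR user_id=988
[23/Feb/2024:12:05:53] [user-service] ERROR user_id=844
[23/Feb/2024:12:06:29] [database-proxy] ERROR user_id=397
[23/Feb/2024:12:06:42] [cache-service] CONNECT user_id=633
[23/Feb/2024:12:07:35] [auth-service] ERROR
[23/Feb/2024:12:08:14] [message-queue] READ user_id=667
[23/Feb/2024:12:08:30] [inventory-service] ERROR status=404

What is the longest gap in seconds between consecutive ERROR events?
307

To find the longest gap:

1. Extract all ERROR events in chronological order
2. Calculate time differences between consecutive events
3. Find the maximum difference
4. Longest gap: 307 seconds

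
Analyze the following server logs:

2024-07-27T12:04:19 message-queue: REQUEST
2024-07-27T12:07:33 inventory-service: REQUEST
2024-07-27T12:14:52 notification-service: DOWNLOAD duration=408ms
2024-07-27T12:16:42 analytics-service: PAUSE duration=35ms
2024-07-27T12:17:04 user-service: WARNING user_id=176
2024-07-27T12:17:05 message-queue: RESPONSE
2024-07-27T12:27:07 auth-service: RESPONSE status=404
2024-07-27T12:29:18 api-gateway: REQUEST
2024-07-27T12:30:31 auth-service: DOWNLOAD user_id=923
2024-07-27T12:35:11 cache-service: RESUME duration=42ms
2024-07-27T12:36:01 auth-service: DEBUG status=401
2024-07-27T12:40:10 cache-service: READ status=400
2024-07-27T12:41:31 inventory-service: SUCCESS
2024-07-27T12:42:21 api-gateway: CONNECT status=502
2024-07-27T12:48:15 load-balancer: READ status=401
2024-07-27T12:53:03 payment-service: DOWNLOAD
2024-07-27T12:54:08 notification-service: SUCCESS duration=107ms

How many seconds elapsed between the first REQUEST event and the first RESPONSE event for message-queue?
766

To find the time between events:

1. Locate the first REQUEST event for message-queue: 2024-07-27T12:04:19
2. Locate the first RESPONSE event for message-queue: 2024-07-27T12:17:05
3. Calculate the difference: 2024-07-27T12:17:05 - 2024-07-27T12:04:19 = 766 seconds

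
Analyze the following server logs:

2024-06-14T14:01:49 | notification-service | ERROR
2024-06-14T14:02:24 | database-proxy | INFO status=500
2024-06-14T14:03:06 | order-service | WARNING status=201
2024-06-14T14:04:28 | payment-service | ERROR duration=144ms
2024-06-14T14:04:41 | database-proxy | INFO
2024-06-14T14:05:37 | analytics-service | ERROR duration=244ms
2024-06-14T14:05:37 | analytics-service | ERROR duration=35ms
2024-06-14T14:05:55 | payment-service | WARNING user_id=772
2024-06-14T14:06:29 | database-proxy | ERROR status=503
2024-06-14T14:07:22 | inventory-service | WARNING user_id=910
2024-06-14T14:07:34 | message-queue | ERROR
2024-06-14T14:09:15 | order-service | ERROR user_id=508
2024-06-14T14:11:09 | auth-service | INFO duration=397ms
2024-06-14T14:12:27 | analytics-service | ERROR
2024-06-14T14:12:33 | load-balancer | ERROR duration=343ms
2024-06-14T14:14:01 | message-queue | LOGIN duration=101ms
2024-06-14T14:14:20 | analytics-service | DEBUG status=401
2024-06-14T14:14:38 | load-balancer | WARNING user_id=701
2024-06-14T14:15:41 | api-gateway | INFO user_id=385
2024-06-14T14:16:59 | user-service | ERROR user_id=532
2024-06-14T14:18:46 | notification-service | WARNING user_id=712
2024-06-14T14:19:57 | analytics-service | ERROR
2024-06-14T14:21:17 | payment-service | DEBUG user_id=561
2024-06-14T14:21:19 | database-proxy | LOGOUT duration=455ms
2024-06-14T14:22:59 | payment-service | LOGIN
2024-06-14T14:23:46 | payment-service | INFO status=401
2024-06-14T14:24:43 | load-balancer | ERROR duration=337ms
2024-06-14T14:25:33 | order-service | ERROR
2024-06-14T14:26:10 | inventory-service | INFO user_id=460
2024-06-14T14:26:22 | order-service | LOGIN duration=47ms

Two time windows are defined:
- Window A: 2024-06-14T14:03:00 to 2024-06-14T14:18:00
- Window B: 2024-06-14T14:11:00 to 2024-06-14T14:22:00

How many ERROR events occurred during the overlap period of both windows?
3

To find overlap events:

1. Window A: 2024-06-14T14:03:00 to 2024-06-14T14:18:00
2. Window B: 2024-06-14T14:11:00 to 2024-06-14T14:22:00
3. Overlap period: 2024-06-14T14:11:00 to 2024-06-14T14:18:00
4. Count ERROR events in overlap: 3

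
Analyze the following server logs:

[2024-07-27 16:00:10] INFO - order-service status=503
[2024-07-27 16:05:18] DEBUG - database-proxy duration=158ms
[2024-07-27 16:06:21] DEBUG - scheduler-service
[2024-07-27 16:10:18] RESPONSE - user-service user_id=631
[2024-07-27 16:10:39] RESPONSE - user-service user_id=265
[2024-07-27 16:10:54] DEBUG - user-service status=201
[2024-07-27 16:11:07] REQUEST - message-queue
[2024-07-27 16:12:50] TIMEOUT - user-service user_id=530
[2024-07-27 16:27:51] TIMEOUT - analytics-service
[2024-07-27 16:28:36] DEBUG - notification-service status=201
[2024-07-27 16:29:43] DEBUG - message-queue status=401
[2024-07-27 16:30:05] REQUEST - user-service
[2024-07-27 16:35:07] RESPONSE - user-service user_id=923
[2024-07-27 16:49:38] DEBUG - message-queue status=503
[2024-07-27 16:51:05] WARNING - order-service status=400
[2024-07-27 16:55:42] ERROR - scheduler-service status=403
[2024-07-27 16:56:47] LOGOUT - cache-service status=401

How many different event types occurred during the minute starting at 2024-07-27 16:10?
2

To count unique event types:

1. Filter events in the minute starting at 2024-07-27 16:10
2. Extract event types from matching entries
3. Count unique types: 2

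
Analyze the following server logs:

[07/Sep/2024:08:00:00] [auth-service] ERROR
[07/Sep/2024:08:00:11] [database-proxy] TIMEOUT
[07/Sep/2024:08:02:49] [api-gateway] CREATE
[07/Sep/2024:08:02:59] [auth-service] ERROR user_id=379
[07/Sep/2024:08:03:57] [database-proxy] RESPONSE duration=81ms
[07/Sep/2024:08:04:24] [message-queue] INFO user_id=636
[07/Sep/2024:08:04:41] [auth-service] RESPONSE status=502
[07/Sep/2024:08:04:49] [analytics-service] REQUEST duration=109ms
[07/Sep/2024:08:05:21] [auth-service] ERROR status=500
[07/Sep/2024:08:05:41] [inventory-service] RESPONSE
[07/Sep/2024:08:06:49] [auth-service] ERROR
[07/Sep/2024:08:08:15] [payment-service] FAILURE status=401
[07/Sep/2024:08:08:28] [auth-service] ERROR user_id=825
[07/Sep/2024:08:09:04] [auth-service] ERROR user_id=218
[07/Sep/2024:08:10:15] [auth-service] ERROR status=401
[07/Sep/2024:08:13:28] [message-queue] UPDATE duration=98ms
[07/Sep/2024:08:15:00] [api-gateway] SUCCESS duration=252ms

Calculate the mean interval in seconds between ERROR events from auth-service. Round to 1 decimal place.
102.5

To calculate average interval:

1. Find all ERROR events for auth-service in order
2. Calculate time gaps between consecutive events
3. Compute mean of gaps: 615 / 6 = 102.5 seconds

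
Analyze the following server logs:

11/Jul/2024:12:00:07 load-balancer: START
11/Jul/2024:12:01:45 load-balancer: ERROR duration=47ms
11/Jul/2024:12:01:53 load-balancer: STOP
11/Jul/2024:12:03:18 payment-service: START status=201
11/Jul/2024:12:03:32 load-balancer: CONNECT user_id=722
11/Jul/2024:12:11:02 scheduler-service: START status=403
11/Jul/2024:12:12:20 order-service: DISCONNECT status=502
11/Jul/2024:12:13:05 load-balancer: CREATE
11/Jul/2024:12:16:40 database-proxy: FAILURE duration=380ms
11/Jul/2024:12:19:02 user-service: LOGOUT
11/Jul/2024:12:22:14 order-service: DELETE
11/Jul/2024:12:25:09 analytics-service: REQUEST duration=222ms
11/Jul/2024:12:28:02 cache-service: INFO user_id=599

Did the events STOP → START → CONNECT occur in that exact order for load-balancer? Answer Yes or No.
No

To verify sequence order:

1. Find all events in sequence STOP → START → CONNECT for load-balancer
2. Extract their timestamps
3. Check if timestamps are in ascending order
4. Result: No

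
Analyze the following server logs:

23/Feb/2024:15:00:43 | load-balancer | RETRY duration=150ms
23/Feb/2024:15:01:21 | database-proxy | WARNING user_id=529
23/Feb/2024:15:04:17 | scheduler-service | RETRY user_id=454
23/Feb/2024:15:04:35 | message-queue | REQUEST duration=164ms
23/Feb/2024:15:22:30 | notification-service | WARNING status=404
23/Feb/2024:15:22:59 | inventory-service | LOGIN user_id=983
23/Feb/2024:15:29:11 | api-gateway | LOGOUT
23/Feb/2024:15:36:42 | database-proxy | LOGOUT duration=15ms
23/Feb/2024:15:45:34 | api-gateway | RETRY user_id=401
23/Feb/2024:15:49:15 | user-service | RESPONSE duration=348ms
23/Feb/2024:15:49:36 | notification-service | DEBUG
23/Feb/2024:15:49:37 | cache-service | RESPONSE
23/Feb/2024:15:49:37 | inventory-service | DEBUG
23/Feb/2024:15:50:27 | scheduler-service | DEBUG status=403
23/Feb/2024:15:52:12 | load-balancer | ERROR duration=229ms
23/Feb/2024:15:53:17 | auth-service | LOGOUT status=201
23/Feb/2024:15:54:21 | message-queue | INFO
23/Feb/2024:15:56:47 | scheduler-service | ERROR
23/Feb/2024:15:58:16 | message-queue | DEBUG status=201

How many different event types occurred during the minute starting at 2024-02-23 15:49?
2

To count unique event types:

1. Filter events in the minute starting at 2024-02-23 15:49
2. Extract event types from matching entries
3. Count unique types: 2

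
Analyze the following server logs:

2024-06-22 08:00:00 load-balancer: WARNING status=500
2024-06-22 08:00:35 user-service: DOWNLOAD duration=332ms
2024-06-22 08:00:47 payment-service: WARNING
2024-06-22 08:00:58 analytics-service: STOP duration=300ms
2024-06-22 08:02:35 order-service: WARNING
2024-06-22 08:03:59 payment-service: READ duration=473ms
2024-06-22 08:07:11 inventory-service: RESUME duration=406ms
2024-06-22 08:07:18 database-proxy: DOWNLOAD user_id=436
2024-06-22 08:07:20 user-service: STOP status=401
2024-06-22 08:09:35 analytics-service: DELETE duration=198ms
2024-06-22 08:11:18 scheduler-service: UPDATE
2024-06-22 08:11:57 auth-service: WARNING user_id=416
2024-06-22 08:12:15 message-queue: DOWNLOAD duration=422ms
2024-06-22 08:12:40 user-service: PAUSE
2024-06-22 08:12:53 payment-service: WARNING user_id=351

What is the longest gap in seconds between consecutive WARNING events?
562

To find the longest gap:

1. Extract all WARNING events in chronological order
2. Calculate time differences between consecutive events
3. Find the maximum difference
4. Longest gap: 562 seconds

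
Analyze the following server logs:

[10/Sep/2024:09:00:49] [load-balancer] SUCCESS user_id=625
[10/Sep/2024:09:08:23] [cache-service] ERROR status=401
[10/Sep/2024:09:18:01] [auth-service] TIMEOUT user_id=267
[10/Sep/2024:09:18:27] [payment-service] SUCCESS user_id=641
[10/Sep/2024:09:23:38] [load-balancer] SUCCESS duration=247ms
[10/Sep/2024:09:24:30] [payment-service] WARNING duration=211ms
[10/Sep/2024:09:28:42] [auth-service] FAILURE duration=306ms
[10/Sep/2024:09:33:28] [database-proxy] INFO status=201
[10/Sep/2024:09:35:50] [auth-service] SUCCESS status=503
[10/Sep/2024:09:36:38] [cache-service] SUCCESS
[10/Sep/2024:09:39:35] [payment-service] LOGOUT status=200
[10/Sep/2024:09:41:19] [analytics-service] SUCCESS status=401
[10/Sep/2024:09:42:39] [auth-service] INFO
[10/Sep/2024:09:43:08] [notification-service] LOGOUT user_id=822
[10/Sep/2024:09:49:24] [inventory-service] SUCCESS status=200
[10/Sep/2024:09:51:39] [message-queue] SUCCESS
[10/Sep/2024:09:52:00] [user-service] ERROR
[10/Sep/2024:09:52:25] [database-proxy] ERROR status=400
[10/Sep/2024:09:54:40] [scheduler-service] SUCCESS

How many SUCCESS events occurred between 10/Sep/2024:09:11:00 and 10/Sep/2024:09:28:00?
2

To count events in the time window:

1. Window boundaries: 10/Sep/2024:09:11:00 to 10/Sep/2024:09:28:00
2. Filter for SUCCESS events within this window
3. Count matching events: 2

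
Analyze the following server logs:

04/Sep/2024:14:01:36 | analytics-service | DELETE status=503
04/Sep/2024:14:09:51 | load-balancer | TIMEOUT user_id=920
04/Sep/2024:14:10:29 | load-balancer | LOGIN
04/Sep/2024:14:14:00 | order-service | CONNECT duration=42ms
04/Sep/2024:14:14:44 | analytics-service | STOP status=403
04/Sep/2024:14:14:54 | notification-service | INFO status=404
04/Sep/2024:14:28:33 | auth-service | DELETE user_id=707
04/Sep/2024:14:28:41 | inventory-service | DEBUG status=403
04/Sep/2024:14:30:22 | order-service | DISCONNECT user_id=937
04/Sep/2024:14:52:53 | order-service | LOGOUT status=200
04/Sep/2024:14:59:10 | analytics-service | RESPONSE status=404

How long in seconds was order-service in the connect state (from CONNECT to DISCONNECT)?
982

To calculate state duration:

1. Find CONNECT event for order-service: 04/Sep/2024:14:14:00
2. Find DISCONNECT event for order-service: 04/Sep/2024:14:30:22
3. Calculate duration: 04/Sep/2024:14:30:22 - 04/Sep/2024:14:14:00 = 982 seconds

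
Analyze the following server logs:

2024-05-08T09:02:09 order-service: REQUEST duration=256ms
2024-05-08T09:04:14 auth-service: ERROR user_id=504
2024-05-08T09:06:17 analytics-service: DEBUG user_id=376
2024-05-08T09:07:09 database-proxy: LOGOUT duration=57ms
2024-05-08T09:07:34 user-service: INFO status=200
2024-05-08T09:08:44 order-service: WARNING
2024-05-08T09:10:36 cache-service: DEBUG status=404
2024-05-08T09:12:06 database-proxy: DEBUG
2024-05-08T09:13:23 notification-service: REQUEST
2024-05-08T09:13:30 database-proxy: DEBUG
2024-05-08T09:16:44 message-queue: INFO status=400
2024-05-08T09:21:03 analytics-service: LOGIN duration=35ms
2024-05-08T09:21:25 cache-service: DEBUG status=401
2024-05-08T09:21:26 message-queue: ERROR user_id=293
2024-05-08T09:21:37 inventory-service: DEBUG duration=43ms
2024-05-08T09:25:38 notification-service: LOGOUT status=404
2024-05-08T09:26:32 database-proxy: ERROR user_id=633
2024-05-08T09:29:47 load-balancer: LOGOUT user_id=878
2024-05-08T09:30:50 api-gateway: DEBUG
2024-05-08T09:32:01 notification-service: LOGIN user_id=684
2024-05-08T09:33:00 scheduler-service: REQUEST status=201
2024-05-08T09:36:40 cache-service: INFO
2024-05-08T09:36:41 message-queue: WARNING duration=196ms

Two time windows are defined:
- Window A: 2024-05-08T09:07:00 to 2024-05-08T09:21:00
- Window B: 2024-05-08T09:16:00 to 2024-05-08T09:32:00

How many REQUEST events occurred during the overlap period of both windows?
0

To find overlap events:

1. Window A: 2024-05-08T09:07:00 to 2024-05-08T09:21:00
2. Window B: 2024-05-08T09:16:00 to 2024-05-08T09:32:00
3. Overlap period: 2024-05-08T09:16:00 to 2024-05-08T09:21:00
4. Count REQUEST events in overlap: 0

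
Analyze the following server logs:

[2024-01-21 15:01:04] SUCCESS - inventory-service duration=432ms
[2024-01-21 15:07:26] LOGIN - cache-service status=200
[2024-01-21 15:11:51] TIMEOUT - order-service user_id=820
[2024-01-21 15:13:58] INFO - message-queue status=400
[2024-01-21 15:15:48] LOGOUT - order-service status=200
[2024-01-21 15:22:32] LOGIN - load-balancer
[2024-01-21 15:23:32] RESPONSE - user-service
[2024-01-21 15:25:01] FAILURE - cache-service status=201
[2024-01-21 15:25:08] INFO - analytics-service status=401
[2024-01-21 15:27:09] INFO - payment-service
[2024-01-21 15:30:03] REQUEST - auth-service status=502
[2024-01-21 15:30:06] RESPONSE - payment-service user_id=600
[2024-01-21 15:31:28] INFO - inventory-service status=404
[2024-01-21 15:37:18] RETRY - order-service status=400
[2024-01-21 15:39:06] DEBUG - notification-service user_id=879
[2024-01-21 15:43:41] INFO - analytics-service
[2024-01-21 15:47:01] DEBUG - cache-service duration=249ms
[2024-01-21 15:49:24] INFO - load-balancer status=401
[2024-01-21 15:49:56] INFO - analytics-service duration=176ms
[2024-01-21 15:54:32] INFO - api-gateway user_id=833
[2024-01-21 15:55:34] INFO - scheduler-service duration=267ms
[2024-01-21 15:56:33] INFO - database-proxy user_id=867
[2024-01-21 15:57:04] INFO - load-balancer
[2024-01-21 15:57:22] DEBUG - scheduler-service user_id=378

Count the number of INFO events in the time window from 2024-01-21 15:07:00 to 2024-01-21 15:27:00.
2

To count events in the time window:

1. Window boundaries: 2024-01-21 15:07:00 to 2024-01-21 15:27:00
2. Filter for INFO events within this window
3. Count matching events: 2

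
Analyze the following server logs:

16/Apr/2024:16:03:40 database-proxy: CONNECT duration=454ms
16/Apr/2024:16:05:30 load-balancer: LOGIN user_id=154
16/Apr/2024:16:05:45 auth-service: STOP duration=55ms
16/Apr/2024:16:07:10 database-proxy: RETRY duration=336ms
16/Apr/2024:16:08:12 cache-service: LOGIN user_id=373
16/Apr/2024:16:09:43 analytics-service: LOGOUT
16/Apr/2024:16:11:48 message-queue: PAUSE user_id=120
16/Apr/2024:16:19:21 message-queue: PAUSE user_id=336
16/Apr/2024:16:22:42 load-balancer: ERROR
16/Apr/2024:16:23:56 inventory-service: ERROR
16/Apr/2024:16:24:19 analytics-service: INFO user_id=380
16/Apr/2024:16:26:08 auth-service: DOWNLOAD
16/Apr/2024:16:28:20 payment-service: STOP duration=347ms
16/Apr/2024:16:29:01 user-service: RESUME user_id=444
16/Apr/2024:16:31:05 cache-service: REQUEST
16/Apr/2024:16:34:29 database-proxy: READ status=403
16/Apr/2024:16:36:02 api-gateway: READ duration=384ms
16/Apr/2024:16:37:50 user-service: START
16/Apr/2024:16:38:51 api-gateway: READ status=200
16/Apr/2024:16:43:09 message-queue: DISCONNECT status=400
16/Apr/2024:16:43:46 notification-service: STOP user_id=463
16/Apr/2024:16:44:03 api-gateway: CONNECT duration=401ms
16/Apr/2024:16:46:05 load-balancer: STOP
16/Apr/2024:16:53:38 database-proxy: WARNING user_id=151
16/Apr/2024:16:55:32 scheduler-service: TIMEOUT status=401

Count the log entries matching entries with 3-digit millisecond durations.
5

To find matching entries:

1. Pattern to match: entries with 3-digit millisecond durations
2. Scan each log entry for the pattern
3. Count matches: 5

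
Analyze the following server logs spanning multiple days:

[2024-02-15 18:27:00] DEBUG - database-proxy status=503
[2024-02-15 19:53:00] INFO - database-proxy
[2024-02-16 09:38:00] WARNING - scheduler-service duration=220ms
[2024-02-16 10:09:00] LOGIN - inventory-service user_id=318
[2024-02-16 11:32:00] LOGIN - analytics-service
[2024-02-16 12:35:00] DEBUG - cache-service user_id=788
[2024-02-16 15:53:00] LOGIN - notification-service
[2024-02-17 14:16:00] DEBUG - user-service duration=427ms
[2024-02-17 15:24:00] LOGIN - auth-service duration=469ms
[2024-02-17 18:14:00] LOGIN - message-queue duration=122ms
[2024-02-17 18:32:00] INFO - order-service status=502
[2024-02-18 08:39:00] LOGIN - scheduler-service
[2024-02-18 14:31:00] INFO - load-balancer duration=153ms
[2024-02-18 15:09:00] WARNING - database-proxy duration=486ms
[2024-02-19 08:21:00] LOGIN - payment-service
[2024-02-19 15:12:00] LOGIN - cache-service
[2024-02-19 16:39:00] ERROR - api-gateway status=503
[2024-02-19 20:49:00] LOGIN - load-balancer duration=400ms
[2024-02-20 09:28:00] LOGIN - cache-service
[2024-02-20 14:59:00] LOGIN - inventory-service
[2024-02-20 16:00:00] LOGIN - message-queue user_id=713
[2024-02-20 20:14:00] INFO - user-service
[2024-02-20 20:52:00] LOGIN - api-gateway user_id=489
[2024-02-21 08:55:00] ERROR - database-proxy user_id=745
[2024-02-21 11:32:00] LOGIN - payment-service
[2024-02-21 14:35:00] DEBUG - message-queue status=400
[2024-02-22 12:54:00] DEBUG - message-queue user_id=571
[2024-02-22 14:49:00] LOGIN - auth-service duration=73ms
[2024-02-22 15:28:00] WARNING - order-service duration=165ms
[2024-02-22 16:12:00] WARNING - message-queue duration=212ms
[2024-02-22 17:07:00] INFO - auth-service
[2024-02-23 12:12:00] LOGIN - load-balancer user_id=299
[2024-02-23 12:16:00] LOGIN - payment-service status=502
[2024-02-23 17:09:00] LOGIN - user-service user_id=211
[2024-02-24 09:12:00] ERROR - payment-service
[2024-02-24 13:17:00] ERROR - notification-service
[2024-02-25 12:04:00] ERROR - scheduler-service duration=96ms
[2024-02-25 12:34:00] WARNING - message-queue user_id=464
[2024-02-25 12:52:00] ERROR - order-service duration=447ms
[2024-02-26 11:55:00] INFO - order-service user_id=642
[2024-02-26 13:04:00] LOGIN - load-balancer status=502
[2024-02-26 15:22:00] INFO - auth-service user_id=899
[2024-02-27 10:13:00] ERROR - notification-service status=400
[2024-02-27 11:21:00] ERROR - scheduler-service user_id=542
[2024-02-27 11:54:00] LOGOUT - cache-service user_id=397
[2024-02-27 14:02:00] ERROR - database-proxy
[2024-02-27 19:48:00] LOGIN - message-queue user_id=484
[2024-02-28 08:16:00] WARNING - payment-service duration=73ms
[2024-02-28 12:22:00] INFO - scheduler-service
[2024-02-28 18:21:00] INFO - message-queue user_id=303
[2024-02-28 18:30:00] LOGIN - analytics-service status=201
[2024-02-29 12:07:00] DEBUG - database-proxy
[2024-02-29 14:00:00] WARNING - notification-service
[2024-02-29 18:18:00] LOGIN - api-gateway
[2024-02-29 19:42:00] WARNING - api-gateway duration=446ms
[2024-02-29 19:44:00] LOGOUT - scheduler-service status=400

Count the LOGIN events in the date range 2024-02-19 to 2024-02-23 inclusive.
12

To filter by date range:

1. Date range: 2024-02-19 through 2024-02-23, both dates inclusive
2. Filter for LOGIN events whose date falls in this range
3. Count matching events: 12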